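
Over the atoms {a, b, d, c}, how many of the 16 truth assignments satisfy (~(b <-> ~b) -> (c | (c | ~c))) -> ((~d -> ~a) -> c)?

Initial set: {T ((~(b <-> ~b) -> (c | (c | ~c))) -> ((~d -> ~a) -> c))}.
T ((~(b <-> ~b) -> (c | (c | ~c))) -> ((~d -> ~a) -> c)): β-rule — branch into F (~(b <-> ~b) -> (c | (c | ~c)))  //  T ((~d -> ~a) -> c).
  branch 1 (add F (~(b <-> ~b) -> (c | (c | ~c)))):
    F (~(b <-> ~b) -> (c | (c | ~c))): α-rule — add T ~(b <-> ~b), F (c | (c | ~c)).
    F (c | (c | ~c)): α-rule — add F c, F (c | ~c).
    F (c | ~c): α-rule — add F c, F ~c.
    × closes — contains both c and ~c.
  branch 2 (add T ((~d -> ~a) -> c)):
    T ((~d -> ~a) -> c): β-rule — branch into F (~d -> ~a)  //  T c.
      branch 2.1 (add F (~d -> ~a)):
        F (~d -> ~a): α-rule — add T ~d, F ~a.
        ○ open, literals {a=1, d=0}.
      branch 2.2 (add T c):
        ○ open, literals {c=1}.
1 branch closed, 2 open.
Each open branch fixes some atoms; the unmentioned ones are free. Counting distinct full assignments: branch {a=1, d=0} (b, c) contributes 4 new; branch {c=1} (a, b, d) contributes 6 new. Total: 10.

10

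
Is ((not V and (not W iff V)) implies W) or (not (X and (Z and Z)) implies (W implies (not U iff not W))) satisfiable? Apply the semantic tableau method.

Initial set: {(((not V and (not W iff V)) implies W) or (not (X and (Z and Z)) implies (W implies (not U iff not W))))}.
(((not V and (not W iff V)) implies W) or (not (X and (Z and Z)) implies (W implies (not U iff not W)))): β-rule — branch into ((not V and (not W iff V)) implies W)  //  (not (X and (Z and Z)) implies (W implies (not U iff not W))).
  branch 1 (add ((not V and (not W iff V)) implies W)):
    ((not V and (not W iff V)) implies W): β-rule — branch into not (not V and (not W iff V))  //  W.
      branch 1.1 (add not (not V and (not W iff V))):
        not (not V and (not W iff V)): β-rule — branch into not not V  //  not (not W iff V).
          branch 1.1.1 (add not not V):
            ○ open, literals {V=1}.
          branch 1.1.2 (add not (not W iff V)):
            not (not W iff V): β-rule — branch into not W, not V  //  not not W, V.
              branch 1.1.2.1 (add not W, not V):
                ○ open, literals {V=0, W=0}.
              branch 1.1.2.2 (add not not W, V):
                ○ open, literals {V=1, W=1}.
      branch 1.2 (add W):
        ○ open, literals {W=1}.
  branch 2 (add (not (X and (Z and Z)) implies (W implies (not U iff not W)))):
    (not (X and (Z and Z)) implies (W implies (not U iff not W))): β-rule — branch into not not (X and (Z and Z))  //  (W implies (not U iff not W)).
      branch 2.1 (add not not (X and (Z and Z))):
        not not (X and (Z and Z)): α-rule — add X, (Z and Z).
        (Z and Z): α-rule — add Z, Z.
        ○ open, literals {X=1, Z=1}.
      branch 2.2 (add (W implies (not U iff not W))):
        (W implies (not U iff not W)): β-rule — branch into not W  //  (not U iff not W).
          branch 2.2.1 (add not W):
            ○ open, literals {W=0}.
          branch 2.2.2 (add (not U iff not W)):
            (not U iff not W): β-rule — branch into not U, not W  //  not not U, not not W.
              branch 2.2.2.1 (add not U, not W):
                ○ open, literals {U=0, W=0}.
              branch 2.2.2.2 (add not not U, not not W):
                ○ open, literals {U=1, W=1}.
0 branches closed, 8 open.
An open branch gives a satisfying assignment: V=1.

Satisfiable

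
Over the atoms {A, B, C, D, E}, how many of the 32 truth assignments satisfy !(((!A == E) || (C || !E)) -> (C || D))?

6

Initial set: {!(((!A == E) || (C || !E)) -> (C || D))}.
!(((!A == E) || (C || !E)) -> (C || D)): α-rule — add ((!A == E) || (C || !E)), !(C || D).
!(C || D): α-rule — add !C, !D.
((!A == E) || (C || !E)): β-rule — branch into (!A == E)  //  (C || !E).
  branch 1 (add (!A == E)):
    (!A == E): β-rule — branch into !A, E  //  !!A, !E.
      branch 1.1 (add !A, E):
        ○ open, literals {A=false, C=false, D=false, E=true}.
      branch 1.2 (add !!A, !E):
        ○ open, literals {A=true, C=false, D=false, E=false}.
  branch 2 (add (C || !E)):
    (C || !E): β-rule — branch into C  //  !E.
      branch 2.1 (add C):
        × closes — contains both C and !C.
      branch 2.2 (add !E):
        ○ open, literals {C=false, D=false, E=false}.
1 branch closed, 3 open.
Each open branch fixes some atoms; the unmentioned ones are free. Counting distinct full assignments: branch {A=false, C=false, D=false, E=true} (B) contributes 2 new; branch {A=true, C=false, D=false, E=false} (B) contributes 2 new; branch {C=false, D=false, E=false} (A, B) contributes 2 new. Total: 6.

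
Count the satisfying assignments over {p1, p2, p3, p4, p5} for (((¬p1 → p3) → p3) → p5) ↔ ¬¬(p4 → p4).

Initial set: {((((¬p1 → p3) → p3) → p5) ↔ ¬¬(p4 → p4))}.
((((¬p1 → p3) → p3) → p5) ↔ ¬¬(p4 → p4)): β-rule — branch into (((¬p1 → p3) → p3) → p5), ¬¬(p4 → p4)  //  ¬(((¬p1 → p3) → p3) → p5), ¬¬¬(p4 → p4).
  branch 1 (add (((¬p1 → p3) → p3) → p5), ¬¬(p4 → p4)):
    ¬¬(p4 → p4): drop double negation, giving (p4 → p4).
    (((¬p1 → p3) → p3) → p5): β-rule — branch into ¬((¬p1 → p3) → p3)  //  p5.
      branch 1.1 (add ¬((¬p1 → p3) → p3)):
        ¬((¬p1 → p3) → p3): α-rule — add (¬p1 → p3), ¬p3.
        (p4 → p4): β-rule — branch into ¬p4  //  p4.
          branch 1.1.1 (add ¬p4):
            (¬p1 → p3): β-rule — branch into ¬¬p1  //  p3.
              branch 1.1.1.1 (add ¬¬p1):
                ○ open, literals {p1=1, p3=0, p4=0}.
              branch 1.1.1.2 (add p3):
                × closes — contains both p3 and ¬p3.
          branch 1.1.2 (add p4):
            (¬p1 → p3): β-rule — branch into ¬¬p1  //  p3.
              branch 1.1.2.1 (add ¬¬p1):
                ○ open, literals {p1=1, p3=0, p4=1}.
              branch 1.1.2.2 (add p3):
                × closes — contains both p3 and ¬p3.
      branch 1.2 (add p5):
        (p4 → p4): β-rule — branch into ¬p4  //  p4.
          branch 1.2.1 (add ¬p4):
            ○ open, literals {p4=0, p5=1}.
          branch 1.2.2 (add p4):
            ○ open, literals {p4=1, p5=1}.
  branch 2 (add ¬(((¬p1 → p3) → p3) → p5), ¬¬¬(p4 → p4)):
    ¬(((¬p1 → p3) → p3) → p5): α-rule — add ((¬p1 → p3) → p3), ¬p5.
    ¬¬¬(p4 → p4): drop double negation, giving ¬(p4 → p4).
    ¬(p4 → p4): α-rule — add p4, ¬p4.
    × closes — contains both p4 and ¬p4.
3 branches closed, 4 open.
Each open branch fixes some atoms; the unmentioned ones are free. Counting distinct full assignments: branch {p1=1, p3=0, p4=0} (p2, p5) contributes 4 new; branch {p1=1, p3=0, p4=1} (p2, p5) contributes 4 new; branch {p4=0, p5=1} (p1, p2, p3) contributes 6 new; branch {p4=1, p5=1} (p1, p2, p3) contributes 6 new. Total: 20.

20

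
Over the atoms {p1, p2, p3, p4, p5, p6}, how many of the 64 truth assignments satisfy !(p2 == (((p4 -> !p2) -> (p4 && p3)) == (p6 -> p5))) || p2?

Initial set: {(!(p2 == (((p4 -> !p2) -> (p4 && p3)) == (p6 -> p5))) || p2)}.
(!(p2 == (((p4 -> !p2) -> (p4 && p3)) == (p6 -> p5))) || p2): β-rule — branch into !(p2 == (((p4 -> !p2) -> (p4 && p3)) == (p6 -> p5)))  //  p2.
  branch 1 (add !(p2 == (((p4 -> !p2) -> (p4 && p3)) == (p6 -> p5)))):
    !(p2 == (((p4 -> !p2) -> (p4 && p3)) == (p6 -> p5))): β-rule — branch into p2, !(((p4 -> !p2) -> (p4 && p3)) == (p6 -> p5))  //  !p2, (((p4 -> !p2) -> (p4 && p3)) == (p6 -> p5)).
      branch 1.1 (add p2, !(((p4 -> !p2) -> (p4 && p3)) == (p6 -> p5))):
        !(((p4 -> !p2) -> (p4 && p3)) == (p6 -> p5)): β-rule — branch into ((p4 -> !p2) -> (p4 && p3)), !(p6 -> p5)  //  !((p4 -> !p2) -> (p4 && p3)), (p6 -> p5).
          branch 1.1.1 (add ((p4 -> !p2) -> (p4 && p3)), !(p6 -> p5)):
            !(p6 -> p5): α-rule — add p6, !p5.
            ((p4 -> !p2) -> (p4 && p3)): β-rule — branch into !(p4 -> !p2)  //  (p4 && p3).
              branch 1.1.1.1 (add !(p4 -> !p2)):
                !(p4 -> !p2): α-rule — add p4, !!p2.
                ○ open, literals {p2=T, p4=T, p5=F, p6=T}.
              branch 1.1.1.2 (add (p4 && p3)):
                (p4 && p3): α-rule — add p4, p3.
                ○ open, literals {p2=T, p3=T, p4=T, p5=F, p6=T}.
          branch 1.1.2 (add !((p4 -> !p2) -> (p4 && p3)), (p6 -> p5)):
            !((p4 -> !p2) -> (p4 && p3)): α-rule — add (p4 -> !p2), !(p4 && p3).
            (p6 -> p5): β-rule — branch into !p6  //  p5.
              branch 1.1.2.1 (add !p6):
                (p4 -> !p2): β-rule — branch into !p4  //  !p2.
                  branch 1.1.2.1.1 (add !p4):
                    !(p4 && p3): β-rule — branch into !p4  //  !p3.
                      branch 1.1.2.1.1.1 (add !p4):
                        ○ open, literals {p2=T, p4=F, p6=F}.
                      branch 1.1.2.1.1.2 (add !p3):
                        ○ open, literals {p2=T, p3=F, p4=F, p6=F}.
                  branch 1.1.2.1.2 (add !p2):
                    × closes — contains both p2 and !p2.
              branch 1.1.2.2 (add p5):
                (p4 -> !p2): β-rule — branch into !p4  //  !p2.
                  branch 1.1.2.2.1 (add !p4):
                    !(p4 && p3): β-rule — branch into !p4  //  !p3.
                      branch 1.1.2.2.1.1 (add !p4):
                        ○ open, literals {p2=T, p4=F, p5=T}.
                      branch 1.1.2.2.1.2 (add !p3):
                        ○ open, literals {p2=T, p3=F, p4=F, p5=T}.
                  branch 1.1.2.2.2 (add !p2):
                    × closes — contains both p2 and !p2.
      branch 1.2 (add !p2, (((p4 -> !p2) -> (p4 && p3)) == (p6 -> p5))):
        (((p4 -> !p2) -> (p4 && p3)) == (p6 -> p5)): β-rule — branch into ((p4 -> !p2) -> (p4 && p3)), (p6 -> p5)  //  !((p4 -> !p2) -> (p4 && p3)), !(p6 -> p5).
          branch 1.2.1 (add ((p4 -> !p2) -> (p4 && p3)), (p6 -> p5)):
            ((p4 -> !p2) -> (p4 && p3)): β-rule — branch into !(p4 -> !p2)  //  (p4 && p3).
              branch 1.2.1.1 (add !(p4 -> !p2)):
                !(p4 -> !p2): α-rule — add p4, !!p2.
                × closes — contains both p2 and !p2.
              branch 1.2.1.2 (add (p4 && p3)):
                (p4 && p3): α-rule — add p4, p3.
                (p6 -> p5): β-rule — branch into !p6  //  p5.
                  branch 1.2.1.2.1 (add !p6):
                    ○ open, literals {p2=F, p3=T, p4=T, p6=F}.
                  branch 1.2.1.2.2 (add p5):
                    ○ open, literals {p2=F, p3=T, p4=T, p5=T}.
          branch 1.2.2 (add !((p4 -> !p2) -> (p4 && p3)), !(p6 -> p5)):
            !((p4 -> !p2) -> (p4 && p3)): α-rule — add (p4 -> !p2), !(p4 && p3).
            !(p6 -> p5): α-rule — add p6, !p5.
            (p4 -> !p2): β-rule — branch into !p4  //  !p2.
              branch 1.2.2.1 (add !p4):
                !(p4 && p3): β-rule — branch into !p4  //  !p3.
                  branch 1.2.2.1.1 (add !p4):
                    ○ open, literals {p2=F, p4=F, p5=F, p6=T}.
                  branch 1.2.2.1.2 (add !p3):
                    ○ open, literals {p2=F, p3=F, p4=F, p5=F, p6=T}.
              branch 1.2.2.2 (add !p2):
                !(p4 && p3): β-rule — branch into !p4  //  !p3.
                  branch 1.2.2.2.1 (add !p4):
                    ○ open, literals {p2=F, p4=F, p5=F, p6=T}.
                  branch 1.2.2.2.2 (add !p3):
                    ○ open, literals {p2=F, p3=F, p5=F, p6=T}.
  branch 2 (add p2):
    ○ open, literals {p2=T}.
3 branches closed, 13 open.
Each open branch fixes some atoms; the unmentioned ones are free. Counting distinct full assignments: branch {p2=T, p4=T, p5=F, p6=T} (p1, p3) contributes 4 new; branch {p2=T, p3=T, p4=T, p5=F, p6=T} (p1) contributes 0 new; branch {p2=T, p4=F, p6=F} (p1, p3, p5) contributes 8 new; branch {p2=T, p3=F, p4=F, p6=F} (p1, p5) contributes 0 new; branch {p2=T, p4=F, p5=T} (p1, p3, p6) contributes 4 new; branch {p2=T, p3=F, p4=F, p5=T} (p1, p6) contributes 0 new; branch {p2=F, p3=T, p4=T, p6=F} (p1, p5) contributes 4 new; branch {p2=F, p3=T, p4=T, p5=T} (p1, p6) contributes 2 new; branch {p2=F, p4=F, p5=F, p6=T} (p1, p3) contributes 4 new; branch {p2=F, p3=F, p4=F, p5=F, p6=T} (p1) contributes 0 new; branch {p2=F, p4=F, p5=F, p6=T} (p1, p3) contributes 0 new; branch {p2=F, p3=F, p5=F, p6=T} (p1, p4) contributes 2 new; branch {p2=T} (p1, p3, p4, p5, p6) contributes 16 new. Total: 44.

44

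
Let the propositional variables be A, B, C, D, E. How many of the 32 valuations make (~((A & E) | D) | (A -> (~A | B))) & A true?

Initial set: {((~((A & E) | D) | (A -> (~A | B))) & A)}.
((~((A & E) | D) | (A -> (~A | B))) & A): α-rule — add (~((A & E) | D) | (A -> (~A | B))), A.
(~((A & E) | D) | (A -> (~A | B))): β-rule — branch into ~((A & E) | D)  //  (A -> (~A | B)).
  branch 1 (add ~((A & E) | D)):
    ~((A & E) | D): α-rule — add ~(A & E), ~D.
    ~(A & E): β-rule — branch into ~A  //  ~E.
      branch 1.1 (add ~A):
        × closes — contains both A and ~A.
      branch 1.2 (add ~E):
        ○ open, literals {A=T, D=F, E=F}.
  branch 2 (add (A -> (~A | B))):
    (A -> (~A | B)): β-rule — branch into ~A  //  (~A | B).
      branch 2.1 (add ~A):
        × closes — contains both A and ~A.
      branch 2.2 (add (~A | B)):
        (~A | B): β-rule — branch into ~A  //  B.
          branch 2.2.1 (add ~A):
            × closes — contains both A and ~A.
          branch 2.2.2 (add B):
            ○ open, literals {A=T, B=T}.
3 branches closed, 2 open.
Each open branch fixes some atoms; the unmentioned ones are free. Counting distinct full assignments: branch {A=T, D=F, E=F} (B, C) contributes 4 new; branch {A=T, B=T} (C, D, E) contributes 6 new. Total: 10.

10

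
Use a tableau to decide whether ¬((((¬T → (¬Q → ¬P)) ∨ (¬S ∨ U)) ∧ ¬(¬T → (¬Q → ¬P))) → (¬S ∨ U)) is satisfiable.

Initial set: {¬((((¬T → (¬Q → ¬P)) ∨ (¬S ∨ U)) ∧ ¬(¬T → (¬Q → ¬P))) → (¬S ∨ U))}.
¬((((¬T → (¬Q → ¬P)) ∨ (¬S ∨ U)) ∧ ¬(¬T → (¬Q → ¬P))) → (¬S ∨ U)): α-rule — add (((¬T → (¬Q → ¬P)) ∨ (¬S ∨ U)) ∧ ¬(¬T → (¬Q → ¬P))), ¬(¬S ∨ U).
(((¬T → (¬Q → ¬P)) ∨ (¬S ∨ U)) ∧ ¬(¬T → (¬Q → ¬P))): α-rule — add ((¬T → (¬Q → ¬P)) ∨ (¬S ∨ U)), ¬(¬T → (¬Q → ¬P)).
¬(¬S ∨ U): α-rule — add ¬¬S, ¬U.
¬(¬T → (¬Q → ¬P)): α-rule — add ¬T, ¬(¬Q → ¬P).
¬(¬Q → ¬P): α-rule — add ¬Q, ¬¬P.
((¬T → (¬Q → ¬P)) ∨ (¬S ∨ U)): β-rule — branch into (¬T → (¬Q → ¬P))  //  (¬S ∨ U).
  branch 1 (add (¬T → (¬Q → ¬P))):
    (¬T → (¬Q → ¬P)): β-rule — branch into ¬¬T  //  (¬Q → ¬P).
      branch 1.1 (add ¬¬T):
        × closes — contains both T and ¬T.
      branch 1.2 (add (¬Q → ¬P)):
        (¬Q → ¬P): β-rule — branch into ¬¬Q  //  ¬P.
          branch 1.2.1 (add ¬¬Q):
            × closes — contains both Q and ¬Q.
          branch 1.2.2 (add ¬P):
            × closes — contains both P and ¬P.
  branch 2 (add (¬S ∨ U)):
    (¬S ∨ U): β-rule — branch into ¬S  //  U.
      branch 2.1 (add ¬S):
        × closes — contains both S and ¬S.
      branch 2.2 (add U):
        × closes — contains both U and ¬U.
All 5 branches close.
Every branch closed; the formula is unsatisfiable.

Unsatisfiable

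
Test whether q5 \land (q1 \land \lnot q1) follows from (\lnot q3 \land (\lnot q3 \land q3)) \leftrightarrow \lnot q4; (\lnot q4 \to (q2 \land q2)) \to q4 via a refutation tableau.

Initial set: {((\lnot q3 \land (\lnot q3 \land q3)) \leftrightarrow \lnot q4); ((\lnot q4 \to (q2 \land q2)) \to q4); \lnot (q5 \land (q1 \land \lnot q1))}.
((\lnot q3 \land (\lnot q3 \land q3)) \leftrightarrow \lnot q4): β-rule — branch into (\lnot q3 \land (\lnot q3 \land q3)), \lnot q4  //  \lnot (\lnot q3 \land (\lnot q3 \land q3)), \lnot \lnot q4.
  branch 1 (add (\lnot q3 \land (\lnot q3 \land q3)), \lnot q4):
    (\lnot q3 \land (\lnot q3 \land q3)): α-rule — add \lnot q3, (\lnot q3 \land q3).
    (\lnot q3 \land q3): α-rule — add \lnot q3, q3.
    × closes — contains both q3 and \lnot q3.
  branch 2 (add \lnot (\lnot q3 \land (\lnot q3 \land q3)), \lnot \lnot q4):
    ((\lnot q4 \to (q2 \land q2)) \to q4): β-rule — branch into \lnot (\lnot q4 \to (q2 \land q2))  //  q4.
      branch 2.1 (add \lnot (\lnot q4 \to (q2 \land q2))):
        \lnot (\lnot q4 \to (q2 \land q2)): α-rule — add \lnot q4, \lnot (q2 \land q2).
        × closes — contains both q4 and \lnot q4.
      branch 2.2 (add q4):
        \lnot (q5 \land (q1 \land \lnot q1)): β-rule — branch into \lnot q5  //  \lnot (q1 \land \lnot q1).
          branch 2.2.1 (add \lnot q5):
            \lnot (\lnot q3 \land (\lnot q3 \land q3)): β-rule — branch into \lnot \lnot q3  //  \lnot (\lnot q3 \land q3).
              branch 2.2.1.1 (add \lnot \lnot q3):
                ○ open, literals {q3=1, q4=1, q5=0}.
              branch 2.2.1.2 (add \lnot (\lnot q3 \land q3)):
                \lnot (\lnot q3 \land q3): β-rule — branch into \lnot \lnot q3  //  \lnot q3.
                  branch 2.2.1.2.1 (add \lnot \lnot q3):
                    ○ open, literals {q3=1, q4=1, q5=0}.
                  branch 2.2.1.2.2 (add \lnot q3):
                    ○ open, literals {q3=0, q4=1, q5=0}.
          branch 2.2.2 (add \lnot (q1 \land \lnot q1)):
            \lnot (\lnot q3 \land (\lnot q3 \land q3)): β-rule — branch into \lnot \lnot q3  //  \lnot (\lnot q3 \land q3).
              branch 2.2.2.1 (add \lnot \lnot q3):
                \lnot (q1 \land \lnot q1): β-rule — branch into \lnot q1  //  \lnot \lnot q1.
                  branch 2.2.2.1.1 (add \lnot q1):
                    ○ open, literals {q1=0, q3=1, q4=1}.
                  branch 2.2.2.1.2 (add \lnot \lnot q1):
                    ○ open, literals {q1=1, q3=1, q4=1}.
              branch 2.2.2.2 (add \lnot (\lnot q3 \land q3)):
                \lnot (q1 \land \lnot q1): β-rule — branch into \lnot q1  //  \lnot \lnot q1.
                  branch 2.2.2.2.1 (add \lnot q1):
                    \lnot (\lnot q3 \land q3): β-rule — branch into \lnot \lnot q3  //  \lnot q3.
                      branch 2.2.2.2.1.1 (add \lnot \lnot q3):
                        ○ open, literals {q1=0, q3=1, q4=1}.
                      branch 2.2.2.2.1.2 (add \lnot q3):
                        ○ open, literals {q1=0, q3=0, q4=1}.
                  branch 2.2.2.2.2 (add \lnot \lnot q1):
                    \lnot (\lnot q3 \land q3): β-rule — branch into \lnot \lnot q3  //  \lnot q3.
                      branch 2.2.2.2.2.1 (add \lnot \lnot q3):
                        ○ open, literals {q1=1, q3=1, q4=1}.
                      branch 2.2.2.2.2.2 (add \lnot q3):
                        ○ open, literals {q1=1, q3=0, q4=1}.
2 branches closed, 9 open.
An open branch gives a countermodel: q3=1, q4=1, q5=0 (unmentioned atoms arbitrary); the premises hold there but the conclusion fails.

No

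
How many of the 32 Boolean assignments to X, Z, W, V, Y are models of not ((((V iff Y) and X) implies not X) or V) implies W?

30

Initial set: {(not ((((V iff Y) and X) implies not X) or V) implies W)}.
(not ((((V iff Y) and X) implies not X) or V) implies W): β-rule — branch into not not ((((V iff Y) and X) implies not X) or V)  //  W.
  branch 1 (add not not ((((V iff Y) and X) implies not X) or V)):
    not not ((((V iff Y) and X) implies not X) or V): β-rule — branch into (((V iff Y) and X) implies not X)  //  V.
      branch 1.1 (add (((V iff Y) and X) implies not X)):
        (((V iff Y) and X) implies not X): β-rule — branch into not ((V iff Y) and X)  //  not X.
          branch 1.1.1 (add not ((V iff Y) and X)):
            not ((V iff Y) and X): β-rule — branch into not (V iff Y)  //  not X.
              branch 1.1.1.1 (add not (V iff Y)):
                not (V iff Y): β-rule — branch into V, not Y  //  not V, Y.
                  branch 1.1.1.1.1 (add V, not Y):
                    ○ open, literals {V=true, Y=false}.
                  branch 1.1.1.1.2 (add not V, Y):
                    ○ open, literals {V=false, Y=true}.
              branch 1.1.1.2 (add not X):
                ○ open, literals {X=false}.
          branch 1.1.2 (add not X):
            ○ open, literals {X=false}.
      branch 1.2 (add V):
        ○ open, literals {V=true}.
  branch 2 (add W):
    ○ open, literals {W=true}.
0 branches closed, 6 open.
Each open branch fixes some atoms; the unmentioned ones are free. Counting distinct full assignments: branch {V=true, Y=false} (X, Z, W) contributes 8 new; branch {V=false, Y=true} (X, Z, W) contributes 8 new; branch {X=false} (Z, W, V, Y) contributes 8 new; branch {X=false} (Z, W, V, Y) contributes 0 new; branch {V=true} (X, Z, W, Y) contributes 4 new; branch {W=true} (X, Z, V, Y) contributes 2 new. Total: 30.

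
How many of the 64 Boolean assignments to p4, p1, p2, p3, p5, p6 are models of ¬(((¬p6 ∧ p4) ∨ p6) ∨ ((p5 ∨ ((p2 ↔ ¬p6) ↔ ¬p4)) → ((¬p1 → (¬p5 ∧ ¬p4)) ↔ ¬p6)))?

4

Initial set: {¬(((¬p6 ∧ p4) ∨ p6) ∨ ((p5 ∨ ((p2 ↔ ¬p6) ↔ ¬p4)) → ((¬p1 → (¬p5 ∧ ¬p4)) ↔ ¬p6)))}.
¬(((¬p6 ∧ p4) ∨ p6) ∨ ((p5 ∨ ((p2 ↔ ¬p6) ↔ ¬p4)) → ((¬p1 → (¬p5 ∧ ¬p4)) ↔ ¬p6))): α-rule — add ¬((¬p6 ∧ p4) ∨ p6), ¬((p5 ∨ ((p2 ↔ ¬p6) ↔ ¬p4)) → ((¬p1 → (¬p5 ∧ ¬p4)) ↔ ¬p6)).
¬((¬p6 ∧ p4) ∨ p6): α-rule — add ¬(¬p6 ∧ p4), ¬p6.
¬((p5 ∨ ((p2 ↔ ¬p6) ↔ ¬p4)) → ((¬p1 → (¬p5 ∧ ¬p4)) ↔ ¬p6)): α-rule — add (p5 ∨ ((p2 ↔ ¬p6) ↔ ¬p4)), ¬((¬p1 → (¬p5 ∧ ¬p4)) ↔ ¬p6).
¬(¬p6 ∧ p4): β-rule — branch into ¬¬p6  //  ¬p4.
  branch 1 (add ¬¬p6):
    × closes — contains both p6 and ¬p6.
  branch 2 (add ¬p4):
    (p5 ∨ ((p2 ↔ ¬p6) ↔ ¬p4)): β-rule — branch into p5  //  ((p2 ↔ ¬p6) ↔ ¬p4).
      branch 2.1 (add p5):
        ¬((¬p1 → (¬p5 ∧ ¬p4)) ↔ ¬p6): β-rule — branch into (¬p1 → (¬p5 ∧ ¬p4)), ¬¬p6  //  ¬(¬p1 → (¬p5 ∧ ¬p4)), ¬p6.
          branch 2.1.1 (add (¬p1 → (¬p5 ∧ ¬p4)), ¬¬p6):
            × closes — contains both p6 and ¬p6.
          branch 2.1.2 (add ¬(¬p1 → (¬p5 ∧ ¬p4)), ¬p6):
            ¬(¬p1 → (¬p5 ∧ ¬p4)): α-rule — add ¬p1, ¬(¬p5 ∧ ¬p4).
            ¬(¬p5 ∧ ¬p4): β-rule — branch into ¬¬p5  //  ¬¬p4.
              branch 2.1.2.1 (add ¬¬p5):
                ○ open, literals {p1=F, p4=F, p5=T, p6=F}.
              branch 2.1.2.2 (add ¬¬p4):
                × closes — contains both p4 and ¬p4.
      branch 2.2 (add ((p2 ↔ ¬p6) ↔ ¬p4)):
        ¬((¬p1 → (¬p5 ∧ ¬p4)) ↔ ¬p6): β-rule — branch into (¬p1 → (¬p5 ∧ ¬p4)), ¬¬p6  //  ¬(¬p1 → (¬p5 ∧ ¬p4)), ¬p6.
          branch 2.2.1 (add (¬p1 → (¬p5 ∧ ¬p4)), ¬¬p6):
            × closes — contains both p6 and ¬p6.
          branch 2.2.2 (add ¬(¬p1 → (¬p5 ∧ ¬p4)), ¬p6):
            ¬(¬p1 → (¬p5 ∧ ¬p4)): α-rule — add ¬p1, ¬(¬p5 ∧ ¬p4).
            ((p2 ↔ ¬p6) ↔ ¬p4): β-rule — branch into (p2 ↔ ¬p6), ¬p4  //  ¬(p2 ↔ ¬p6), ¬¬p4.
              branch 2.2.2.1 (add (p2 ↔ ¬p6), ¬p4):
                ¬(¬p5 ∧ ¬p4): β-rule — branch into ¬¬p5  //  ¬¬p4.
                  branch 2.2.2.1.1 (add ¬¬p5):
                    (p2 ↔ ¬p6): β-rule — branch into p2, ¬p6  //  ¬p2, ¬¬p6.
                      branch 2.2.2.1.1.1 (add p2, ¬p6):
                        ○ open, literals {p1=F, p2=T, p4=F, p5=T, p6=F}.
                      branch 2.2.2.1.1.2 (add ¬p2, ¬¬p6):
                        × closes — contains both p6 and ¬p6.
                  branch 2.2.2.1.2 (add ¬¬p4):
                    × closes — contains both p4 and ¬p4.
              branch 2.2.2.2 (add ¬(p2 ↔ ¬p6), ¬¬p4):
                × closes — contains both p4 and ¬p4.
7 branches closed, 2 open.
Each open branch fixes some atoms; the unmentioned ones are free. Counting distinct full assignments: branch {p1=F, p4=F, p5=T, p6=F} (p2, p3) contributes 4 new; branch {p1=F, p2=T, p4=F, p5=T, p6=F} (p3) contributes 0 new. Total: 4.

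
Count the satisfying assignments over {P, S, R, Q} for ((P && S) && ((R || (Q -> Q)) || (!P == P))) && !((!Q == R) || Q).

Initial set: {(((P && S) && ((R || (Q -> Q)) || (!P == P))) && !((!Q == R) || Q))}.
(((P && S) && ((R || (Q -> Q)) || (!P == P))) && !((!Q == R) || Q)): α-rule — add ((P && S) && ((R || (Q -> Q)) || (!P == P))), !((!Q == R) || Q).
((P && S) && ((R || (Q -> Q)) || (!P == P))): α-rule — add (P && S), ((R || (Q -> Q)) || (!P == P)).
!((!Q == R) || Q): α-rule — add !(!Q == R), !Q.
(P && S): α-rule — add P, S.
((R || (Q -> Q)) || (!P == P)): β-rule — branch into (R || (Q -> Q))  //  (!P == P).
  branch 1 (add (R || (Q -> Q))):
    !(!Q == R): β-rule — branch into !Q, !R  //  !!Q, R.
      branch 1.1 (add !Q, !R):
        (R || (Q -> Q)): β-rule — branch into R  //  (Q -> Q).
          branch 1.1.1 (add R):
            × closes — contains both R and !R.
          branch 1.1.2 (add (Q -> Q)):
            (Q -> Q): β-rule — branch into !Q  //  Q.
              branch 1.1.2.1 (add !Q):
                ○ open, literals {P=1, Q=0, R=0, S=1}.
              branch 1.1.2.2 (add Q):
                × closes — contains both Q and !Q.
      branch 1.2 (add !!Q, R):
        × closes — contains both Q and !Q.
  branch 2 (add (!P == P)):
    !(!Q == R): β-rule — branch into !Q, !R  //  !!Q, R.
      branch 2.1 (add !Q, !R):
        (!P == P): β-rule — branch into !P, P  //  !!P, !P.
          branch 2.1.1 (add !P, P):
            × closes — contains both P and !P.
          branch 2.1.2 (add !!P, !P):
            × closes — contains both P and !P.
      branch 2.2 (add !!Q, R):
        × closes — contains both Q and !Q.
6 branches closed, 1 open.
Each open branch fixes some atoms; the unmentioned ones are free. Counting distinct full assignments: branch {P=1, Q=0, R=0, S=1} (none free) contributes 1 new. Total: 1.

1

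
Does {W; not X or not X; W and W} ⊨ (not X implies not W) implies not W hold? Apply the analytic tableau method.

Yes

Initial set: {T W; T (not X or not X); T (W and W); F ((not X implies not W) implies not W)}.
T (W and W): α-rule — add T W, T W.
F ((not X implies not W) implies not W): α-rule — add T (not X implies not W), F not W.
T (not X or not X): β-rule — branch into T not X  //  T not X.
  branch 1 (add T not X):
    T (not X implies not W): β-rule — branch into F not X  //  T not W.
      branch 1.1 (add F not X):
        × closes — contains both X and not X.
      branch 1.2 (add T not W):
        × closes — contains both W and not W.
  branch 2 (add T not X):
    T (not X implies not W): β-rule — branch into F not X  //  T not W.
      branch 2.1 (add F not X):
        × closes — contains both X and not X.
      branch 2.2 (add T not W):
        × closes — contains both W and not W.
All 4 branches close.
Every branch closed, so the premises entail the conclusion.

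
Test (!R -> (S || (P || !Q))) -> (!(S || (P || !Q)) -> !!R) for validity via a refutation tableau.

Assume the negation and expand:
Initial set: {!((!R -> (S || (P || !Q))) -> (!(S || (P || !Q)) -> !!R))}.
!((!R -> (S || (P || !Q))) -> (!(S || (P || !Q)) -> !!R)): α-rule — add (!R -> (S || (P || !Q))), !(!(S || (P || !Q)) -> !!R).
!(!(S || (P || !Q)) -> !!R): α-rule — add !(S || (P || !Q)), !!!R.
!(S || (P || !Q)): α-rule — add !S, !(P || !Q).
!!!R: drop double negation, giving !R.
!(P || !Q): α-rule — add !P, !!Q.
(!R -> (S || (P || !Q))): β-rule — branch into !!R  //  (S || (P || !Q)).
  branch 1 (add !!R):
    × closes — contains both R and !R.
  branch 2 (add (S || (P || !Q))):
    (S || (P || !Q)): β-rule — branch into S  //  (P || !Q).
      branch 2.1 (add S):
        × closes — contains both S and !S.
      branch 2.2 (add (P || !Q)):
        (P || !Q): β-rule — branch into P  //  !Q.
          branch 2.2.1 (add P):
            × closes — contains both P and !P.
          branch 2.2.2 (add !Q):
            × closes — contains both Q and !Q.
All 4 branches close.
Every branch closed, so the negation is unsatisfiable and the formula is valid.

Valid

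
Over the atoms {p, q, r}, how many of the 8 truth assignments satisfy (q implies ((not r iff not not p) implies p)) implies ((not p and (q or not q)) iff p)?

Initial set: {T ((q implies ((not r iff not not p) implies p)) implies ((not p and (q or not q)) iff p))}.
T ((q implies ((not r iff not not p) implies p)) implies ((not p and (q or not q)) iff p)): β-rule — branch into F (q implies ((not r iff not not p) implies p))  //  T ((not p and (q or not q)) iff p).
  branch 1 (add F (q implies ((not r iff not not p) implies p))):
    F (q implies ((not r iff not not p) implies p)): α-rule — add T q, F ((not r iff not not p) implies p).
    F ((not r iff not not p) implies p): α-rule — add T (not r iff not not p), F p.
    T (not r iff not not p): β-rule — branch into T not r, T not not p  //  F not r, F not not p.
      branch 1.1 (add T not r, T not not p):
        T not not p: drop double negation, giving T p.
        × closes — contains both p and not p.
      branch 1.2 (add F not r, F not not p):
        F not not p: drop double negation, giving F p.
        ○ open, literals {p=false, q=true, r=true}.
  branch 2 (add T ((not p and (q or not q)) iff p)):
    T ((not p and (q or not q)) iff p): β-rule — branch into T (not p and (q or not q)), T p  //  F (not p and (q or not q)), F p.
      branch 2.1 (add T (not p and (q or not q)), T p):
        T (not p and (q or not q)): α-rule — add T not p, T (q or not q).
        × closes — contains both p and not p.
      branch 2.2 (add F (not p and (q or not q)), F p):
        F (not p and (q or not q)): β-rule — branch into F not p  //  F (q or not q).
          branch 2.2.1 (add F not p):
            × closes — contains both p and not p.
          branch 2.2.2 (add F (q or not q)):
            F (q or not q): α-rule — add F q, F not q.
            × closes — contains both q and not q.
4 branches closed, 1 open.
Each open branch fixes some atoms; the unmentioned ones are free. Counting distinct full assignments: branch {p=false, q=true, r=true} (none free) contributes 1 new. Total: 1.

1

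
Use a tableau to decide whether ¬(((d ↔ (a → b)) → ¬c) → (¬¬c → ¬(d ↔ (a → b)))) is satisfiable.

Unsatisfiable

Initial set: {T ¬(((d ↔ (a → b)) → ¬c) → (¬¬c → ¬(d ↔ (a → b))))}.
T ¬(((d ↔ (a → b)) → ¬c) → (¬¬c → ¬(d ↔ (a → b)))): α-rule — add T ((d ↔ (a → b)) → ¬c), F (¬¬c → ¬(d ↔ (a → b))).
F (¬¬c → ¬(d ↔ (a → b))): α-rule — add T ¬¬c, F ¬(d ↔ (a → b)).
T ¬¬c: drop double negation, giving T c.
T ((d ↔ (a → b)) → ¬c): β-rule — branch into F (d ↔ (a → b))  //  T ¬c.
  branch 1 (add F (d ↔ (a → b))):
    F ¬(d ↔ (a → b)): β-rule — branch into T d, T (a → b)  //  F d, F (a → b).
      branch 1.1 (add T d, T (a → b)):
        F (d ↔ (a → b)): β-rule — branch into T d, F (a → b)  //  F d, T (a → b).
          branch 1.1.1 (add T d, F (a → b)):
            F (a → b): α-rule — add T a, F b.
            T (a → b): β-rule — branch into F a  //  T b.
              branch 1.1.1.1 (add F a):
                × closes — contains both a and ¬a.
              branch 1.1.1.2 (add T b):
                × closes — contains both b and ¬b.
          branch 1.1.2 (add F d, T (a → b)):
            × closes — contains both d and ¬d.
      branch 1.2 (add F d, F (a → b)):
        F (a → b): α-rule — add T a, F b.
        F (d ↔ (a → b)): β-rule — branch into T d, F (a → b)  //  F d, T (a → b).
          branch 1.2.1 (add T d, F (a → b)):
            × closes — contains both d and ¬d.
          branch 1.2.2 (add F d, T (a → b)):
            T (a → b): β-rule — branch into F a  //  T b.
              branch 1.2.2.1 (add F a):
                × closes — contains both a and ¬a.
              branch 1.2.2.2 (add T b):
                × closes — contains both b and ¬b.
  branch 2 (add T ¬c):
    × closes — contains both c and ¬c.
All 7 branches close.
Every branch closed; the formula is unsatisfiable.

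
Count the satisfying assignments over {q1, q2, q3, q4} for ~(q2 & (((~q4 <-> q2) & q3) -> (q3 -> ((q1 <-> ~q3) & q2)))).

9

Initial set: {~(q2 & (((~q4 <-> q2) & q3) -> (q3 -> ((q1 <-> ~q3) & q2))))}.
~(q2 & (((~q4 <-> q2) & q3) -> (q3 -> ((q1 <-> ~q3) & q2)))): β-rule — branch into ~q2  //  ~(((~q4 <-> q2) & q3) -> (q3 -> ((q1 <-> ~q3) & q2))).
  branch 1 (add ~q2):
    ○ open, literals {q2=false}.
  branch 2 (add ~(((~q4 <-> q2) & q3) -> (q3 -> ((q1 <-> ~q3) & q2)))):
    ~(((~q4 <-> q2) & q3) -> (q3 -> ((q1 <-> ~q3) & q2))): α-rule — add ((~q4 <-> q2) & q3), ~(q3 -> ((q1 <-> ~q3) & q2)).
    ((~q4 <-> q2) & q3): α-rule — add (~q4 <-> q2), q3.
    ~(q3 -> ((q1 <-> ~q3) & q2)): α-rule — add q3, ~((q1 <-> ~q3) & q2).
    (~q4 <-> q2): β-rule — branch into ~q4, q2  //  ~~q4, ~q2.
      branch 2.1 (add ~q4, q2):
        ~((q1 <-> ~q3) & q2): β-rule — branch into ~(q1 <-> ~q3)  //  ~q2.
          branch 2.1.1 (add ~(q1 <-> ~q3)):
            ~(q1 <-> ~q3): β-rule — branch into q1, ~~q3  //  ~q1, ~q3.
              branch 2.1.1.1 (add q1, ~~q3):
                ○ open, literals {q1=true, q2=true, q3=true, q4=false}.
              branch 2.1.1.2 (add ~q1, ~q3):
                × closes — contains both q3 and ~q3.
          branch 2.1.2 (add ~q2):
            × closes — contains both q2 and ~q2.
      branch 2.2 (add ~~q4, ~q2):
        ~((q1 <-> ~q3) & q2): β-rule — branch into ~(q1 <-> ~q3)  //  ~q2.
          branch 2.2.1 (add ~(q1 <-> ~q3)):
            ~(q1 <-> ~q3): β-rule — branch into q1, ~~q3  //  ~q1, ~q3.
              branch 2.2.1.1 (add q1, ~~q3):
                ○ open, literals {q1=true, q2=false, q3=true, q4=true}.
              branch 2.2.1.2 (add ~q1, ~q3):
                × closes — contains both q3 and ~q3.
          branch 2.2.2 (add ~q2):
            ○ open, literals {q2=false, q3=true, q4=true}.
3 branches closed, 4 open.
Each open branch fixes some atoms; the unmentioned ones are free. Counting distinct full assignments: branch {q2=false} (q1, q3, q4) contributes 8 new; branch {q1=true, q2=true, q3=true, q4=false} (none free) contributes 1 new; branch {q1=true, q2=false, q3=true, q4=true} (none free) contributes 0 new; branch {q2=false, q3=true, q4=true} (q1) contributes 0 new. Total: 9.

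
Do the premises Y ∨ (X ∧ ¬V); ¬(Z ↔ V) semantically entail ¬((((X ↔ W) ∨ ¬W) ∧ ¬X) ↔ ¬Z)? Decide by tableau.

No

Initial set: {(Y ∨ (X ∧ ¬V)); ¬(Z ↔ V); ¬¬((((X ↔ W) ∨ ¬W) ∧ ¬X) ↔ ¬Z)}.
(Y ∨ (X ∧ ¬V)): β-rule — branch into Y  //  (X ∧ ¬V).
  branch 1 (add Y):
    ¬(Z ↔ V): β-rule — branch into Z, ¬V  //  ¬Z, V.
      branch 1.1 (add Z, ¬V):
        ¬¬((((X ↔ W) ∨ ¬W) ∧ ¬X) ↔ ¬Z): β-rule — branch into (((X ↔ W) ∨ ¬W) ∧ ¬X), ¬Z  //  ¬(((X ↔ W) ∨ ¬W) ∧ ¬X), ¬¬Z.
          branch 1.1.1 (add (((X ↔ W) ∨ ¬W) ∧ ¬X), ¬Z):
            × closes — contains both Z and ¬Z.
          branch 1.1.2 (add ¬(((X ↔ W) ∨ ¬W) ∧ ¬X), ¬¬Z):
            ¬(((X ↔ W) ∨ ¬W) ∧ ¬X): β-rule — branch into ¬((X ↔ W) ∨ ¬W)  //  ¬¬X.
              branch 1.1.2.1 (add ¬((X ↔ W) ∨ ¬W)):
                ¬((X ↔ W) ∨ ¬W): α-rule — add ¬(X ↔ W), ¬¬W.
                ¬(X ↔ W): β-rule — branch into X, ¬W  //  ¬X, W.
                  branch 1.1.2.1.1 (add X, ¬W):
                    × closes — contains both W and ¬W.
                  branch 1.1.2.1.2 (add ¬X, W):
                    ○ open, literals {V=0, W=1, X=0, Y=1, Z=1}.
              branch 1.1.2.2 (add ¬¬X):
                ○ open, literals {V=0, X=1, Y=1, Z=1}.
      branch 1.2 (add ¬Z, V):
        ¬¬((((X ↔ W) ∨ ¬W) ∧ ¬X) ↔ ¬Z): β-rule — branch into (((X ↔ W) ∨ ¬W) ∧ ¬X), ¬Z  //  ¬(((X ↔ W) ∨ ¬W) ∧ ¬X), ¬¬Z.
          branch 1.2.1 (add (((X ↔ W) ∨ ¬W) ∧ ¬X), ¬Z):
            (((X ↔ W) ∨ ¬W) ∧ ¬X): α-rule — add ((X ↔ W) ∨ ¬W), ¬X.
            ((X ↔ W) ∨ ¬W): β-rule — branch into (X ↔ W)  //  ¬W.
              branch 1.2.1.1 (add (X ↔ W)):
                (X ↔ W): β-rule — branch into X, W  //  ¬X, ¬W.
                  branch 1.2.1.1.1 (add X, W):
                    × closes — contains both X and ¬X.
                  branch 1.2.1.1.2 (add ¬X, ¬W):
                    ○ open, literals {V=1, W=0, X=0, Y=1, Z=0}.
              branch 1.2.1.2 (add ¬W):
                ○ open, literals {V=1, W=0, X=0, Y=1, Z=0}.
          branch 1.2.2 (add ¬(((X ↔ W) ∨ ¬W) ∧ ¬X), ¬¬Z):
            × closes — contains both Z and ¬Z.
  branch 2 (add (X ∧ ¬V)):
    (X ∧ ¬V): α-rule — add X, ¬V.
    ¬(Z ↔ V): β-rule — branch into Z, ¬V  //  ¬Z, V.
      branch 2.1 (add Z, ¬V):
        ¬¬((((X ↔ W) ∨ ¬W) ∧ ¬X) ↔ ¬Z): β-rule — branch into (((X ↔ W) ∨ ¬W) ∧ ¬X), ¬Z  //  ¬(((X ↔ W) ∨ ¬W) ∧ ¬X), ¬¬Z.
          branch 2.1.1 (add (((X ↔ W) ∨ ¬W) ∧ ¬X), ¬Z):
            × closes — contains both Z and ¬Z.
          branch 2.1.2 (add ¬(((X ↔ W) ∨ ¬W) ∧ ¬X), ¬¬Z):
            ¬(((X ↔ W) ∨ ¬W) ∧ ¬X): β-rule — branch into ¬((X ↔ W) ∨ ¬W)  //  ¬¬X.
              branch 2.1.2.1 (add ¬((X ↔ W) ∨ ¬W)):
                ¬((X ↔ W) ∨ ¬W): α-rule — add ¬(X ↔ W), ¬¬W.
                ¬(X ↔ W): β-rule — branch into X, ¬W  //  ¬X, W.
                  branch 2.1.2.1.1 (add X, ¬W):
                    × closes — contains both W and ¬W.
                  branch 2.1.2.1.2 (add ¬X, W):
                    × closes — contains both X and ¬X.
              branch 2.1.2.2 (add ¬¬X):
                ○ open, literals {V=0, X=1, Z=1}.
      branch 2.2 (add ¬Z, V):
        × closes — contains both V and ¬V.
8 branches closed, 5 open.
An open branch gives a countermodel: V=0, W=1, X=0, Y=1, Z=1 (unmentioned atoms arbitrary); the premises hold there but the conclusion fails.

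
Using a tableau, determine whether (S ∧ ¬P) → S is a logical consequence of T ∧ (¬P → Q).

Initial set: {T (T ∧ (¬P → Q)); F ((S ∧ ¬P) → S)}.
T (T ∧ (¬P → Q)): α-rule — add T T, T (¬P → Q).
F ((S ∧ ¬P) → S): α-rule — add T (S ∧ ¬P), F S.
T (S ∧ ¬P): α-rule — add T S, T ¬P.
× closes — contains both S and ¬S.
All 1 branch closes.
Every branch closed, so the premises entail the conclusion.

Yes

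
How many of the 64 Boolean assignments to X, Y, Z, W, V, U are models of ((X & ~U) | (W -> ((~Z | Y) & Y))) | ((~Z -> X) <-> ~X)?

Initial set: {(((X & ~U) | (W -> ((~Z | Y) & Y))) | ((~Z -> X) <-> ~X))}.
(((X & ~U) | (W -> ((~Z | Y) & Y))) | ((~Z -> X) <-> ~X)): β-rule — branch into ((X & ~U) | (W -> ((~Z | Y) & Y)))  //  ((~Z -> X) <-> ~X).
  branch 1 (add ((X & ~U) | (W -> ((~Z | Y) & Y)))):
    ((X & ~U) | (W -> ((~Z | Y) & Y))): β-rule — branch into (X & ~U)  //  (W -> ((~Z | Y) & Y)).
      branch 1.1 (add (X & ~U)):
        (X & ~U): α-rule — add X, ~U.
        ○ open, literals {U=F, X=T}.
      branch 1.2 (add (W -> ((~Z | Y) & Y))):
        (W -> ((~Z | Y) & Y)): β-rule — branch into ~W  //  ((~Z | Y) & Y).
          branch 1.2.1 (add ~W):
            ○ open, literals {W=F}.
          branch 1.2.2 (add ((~Z | Y) & Y)):
            ((~Z | Y) & Y): α-rule — add (~Z | Y), Y.
            (~Z | Y): β-rule — branch into ~Z  //  Y.
              branch 1.2.2.1 (add ~Z):
                ○ open, literals {Y=T, Z=F}.
              branch 1.2.2.2 (add Y):
                ○ open, literals {Y=T}.
  branch 2 (add ((~Z -> X) <-> ~X)):
    ((~Z -> X) <-> ~X): β-rule — branch into (~Z -> X), ~X  //  ~(~Z -> X), ~~X.
      branch 2.1 (add (~Z -> X), ~X):
        (~Z -> X): β-rule — branch into ~~Z  //  X.
          branch 2.1.1 (add ~~Z):
            ○ open, literals {X=F, Z=T}.
          branch 2.1.2 (add X):
            × closes — contains both X and ~X.
      branch 2.2 (add ~(~Z -> X), ~~X):
        ~(~Z -> X): α-rule — add ~Z, ~X.
        × closes — contains both X and ~X.
2 branches closed, 5 open.
Each open branch fixes some atoms; the unmentioned ones are free. Counting distinct full assignments: branch {U=F, X=T} (Y, Z, W, V) contributes 16 new; branch {W=F} (X, Y, Z, V, U) contributes 24 new; branch {Y=T, Z=F} (X, W, V, U) contributes 6 new; branch {Y=T} (X, Z, W, V, U) contributes 6 new; branch {X=F, Z=T} (Y, W, V, U) contributes 4 new. Total: 56.

56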